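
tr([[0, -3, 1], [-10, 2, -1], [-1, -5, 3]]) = diagonal: 0 + 2 + 3
= 5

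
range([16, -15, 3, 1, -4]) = 31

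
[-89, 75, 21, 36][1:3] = [75, 21]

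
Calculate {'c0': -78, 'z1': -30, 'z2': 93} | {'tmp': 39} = {'c0': -78, 'z1': -30, 'z2': 93, 'tmp': 39}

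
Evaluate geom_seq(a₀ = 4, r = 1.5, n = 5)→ [4.0, 6.0, 9.0, 13.5, 20.25]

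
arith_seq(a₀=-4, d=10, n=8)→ [-4, 6, 16, 26, 36, 46, 56, 66]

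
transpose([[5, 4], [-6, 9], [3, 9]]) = [[5, -6, 3], [4, 9, 9]]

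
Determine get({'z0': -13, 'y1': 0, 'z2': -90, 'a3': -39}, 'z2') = -90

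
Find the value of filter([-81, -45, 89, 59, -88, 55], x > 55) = [89, 59]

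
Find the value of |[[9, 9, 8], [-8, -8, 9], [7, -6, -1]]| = 1885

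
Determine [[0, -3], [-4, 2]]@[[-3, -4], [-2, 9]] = C[0][0] = (0)*(-3) + (-3)*(-2) = 6
C[0][1] = (0)*(-4) + (-3)*(9) = -27
C[1][0] = (-4)*(-3) + (2)*(-2) = 8
C[1][1] = (-4)*(-4) + (2)*(9) = 34
= [[6, -27], [8, 34]]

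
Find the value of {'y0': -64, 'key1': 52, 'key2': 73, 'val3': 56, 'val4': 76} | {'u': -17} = {'y0': -64, 'key1': 52, 'key2': 73, 'val3': 56, 'val4': 76, 'u': -17}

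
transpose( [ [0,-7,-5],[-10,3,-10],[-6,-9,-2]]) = [[0, -10, -6], [-7, 3, -9], [-5, -10, -2]]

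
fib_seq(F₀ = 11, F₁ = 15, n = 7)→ F_2 = F_1 + F_0 = 26
F_3 = F_2 + F_1 = 41
F_4 = F_3 + F_2 = 67
...
= [11, 15, 26, 41, 67, 108, 175]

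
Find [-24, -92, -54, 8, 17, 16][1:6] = [-92, -54, 8, 17, 16]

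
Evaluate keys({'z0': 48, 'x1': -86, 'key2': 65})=['z0', 'x1', 'key2']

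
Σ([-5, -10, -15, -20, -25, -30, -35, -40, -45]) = -225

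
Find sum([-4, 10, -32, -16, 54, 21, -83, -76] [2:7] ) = slice → [-32, -16, 54, 21, -83]
(-32) + (-16) + 54 + 21 + (-83)
= -56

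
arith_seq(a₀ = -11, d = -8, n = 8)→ [-11, -19, -27, -35, -43, -51, -59, -67]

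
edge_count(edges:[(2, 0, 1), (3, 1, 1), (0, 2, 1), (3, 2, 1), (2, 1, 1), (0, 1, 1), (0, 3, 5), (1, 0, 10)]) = 8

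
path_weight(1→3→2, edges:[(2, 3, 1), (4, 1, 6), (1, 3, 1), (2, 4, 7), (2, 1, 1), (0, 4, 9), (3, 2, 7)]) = 8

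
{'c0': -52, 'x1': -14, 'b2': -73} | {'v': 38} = {'c0': -52, 'x1': -14, 'b2': -73, 'v': 38}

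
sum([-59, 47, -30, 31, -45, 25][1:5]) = 3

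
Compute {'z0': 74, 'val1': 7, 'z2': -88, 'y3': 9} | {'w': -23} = {'z0': 74, 'val1': 7, 'z2': -88, 'y3': 9, 'w': -23}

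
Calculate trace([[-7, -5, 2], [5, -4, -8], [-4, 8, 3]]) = diagonal: (-7) + (-4) + 3
= -8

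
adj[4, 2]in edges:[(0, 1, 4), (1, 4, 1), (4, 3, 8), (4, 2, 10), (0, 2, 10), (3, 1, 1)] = 10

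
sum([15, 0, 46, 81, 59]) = 15 + 0 + 46 + 81 + 59
= 201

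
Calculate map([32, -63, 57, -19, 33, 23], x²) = (32)²=1024, (-63)²=3969, (57)²=3249, (-19)²=361, (33)²=1089, (23)²=529
= [1024, 3969, 3249, 361, 1089, 529]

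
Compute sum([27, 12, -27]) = 27 + 12 + (-27)
= 12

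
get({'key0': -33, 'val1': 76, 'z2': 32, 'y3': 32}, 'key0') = -33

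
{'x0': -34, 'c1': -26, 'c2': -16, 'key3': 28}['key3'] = 28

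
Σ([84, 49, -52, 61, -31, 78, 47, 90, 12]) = 338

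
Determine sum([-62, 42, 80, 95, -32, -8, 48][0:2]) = slice → [-62, 42]
(-62) + 42
= -20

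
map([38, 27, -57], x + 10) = 38+10=48, 27+10=37, -57+10=-47
= [48, 37, -47]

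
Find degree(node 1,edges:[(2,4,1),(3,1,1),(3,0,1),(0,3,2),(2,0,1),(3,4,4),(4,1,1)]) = 2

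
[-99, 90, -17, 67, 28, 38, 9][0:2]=[-99, 90]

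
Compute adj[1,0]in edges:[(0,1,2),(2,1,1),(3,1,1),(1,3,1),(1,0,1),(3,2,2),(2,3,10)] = 1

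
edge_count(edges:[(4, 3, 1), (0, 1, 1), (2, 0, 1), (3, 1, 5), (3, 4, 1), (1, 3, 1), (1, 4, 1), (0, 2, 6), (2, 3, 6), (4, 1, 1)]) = 10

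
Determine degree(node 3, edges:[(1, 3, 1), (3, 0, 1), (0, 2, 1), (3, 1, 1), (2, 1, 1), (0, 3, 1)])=incident: (1,3), (3,0), (3,1), (0,3)
= 4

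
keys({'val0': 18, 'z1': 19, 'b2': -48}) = ['val0', 'z1', 'b2']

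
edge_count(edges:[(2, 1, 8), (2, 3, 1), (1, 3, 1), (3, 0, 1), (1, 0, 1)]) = 5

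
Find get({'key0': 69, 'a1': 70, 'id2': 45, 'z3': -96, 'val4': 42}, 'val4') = 42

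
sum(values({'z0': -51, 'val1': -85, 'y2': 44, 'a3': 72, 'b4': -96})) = -116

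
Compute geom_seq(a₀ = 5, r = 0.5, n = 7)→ a_0 = 5*0.5^0 = 5.0
a_1 = 5*0.5^1 = 2.5
a_2 = 5*0.5^2 = 1.25
...
= [5.0, 2.5, 1.25, 0.625, 0.3125, 0.15625, 0.078125]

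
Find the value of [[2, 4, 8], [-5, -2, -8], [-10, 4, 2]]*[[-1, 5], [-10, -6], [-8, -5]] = C[0][0] = (2)*(-1) + (4)*(-10) + (8)*(-8) = -106
C[0][1] = (2)*(5) + (4)*(-6) + (8)*(-5) = -54
C[1][0] = (-5)*(-1) + (-2)*(-10) + (-8)*(-8) = 89
C[1][1] = (-5)*(5) + (-2)*(-6) + (-8)*(-5) = 27
C[2][0] = (-10)*(-1) + (4)*(-10) + (2)*(-8) = -46
C[2][1] = (-10)*(5) + (4)*(-6) + (2)*(-5) = -84
= [[-106, -54], [89, 27], [-46, -84]]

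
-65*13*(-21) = 17745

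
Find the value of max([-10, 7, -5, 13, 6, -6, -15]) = 13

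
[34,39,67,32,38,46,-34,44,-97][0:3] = [34, 39, 67]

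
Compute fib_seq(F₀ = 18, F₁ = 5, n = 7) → [18, 5, 23, 28, 51, 79, 130]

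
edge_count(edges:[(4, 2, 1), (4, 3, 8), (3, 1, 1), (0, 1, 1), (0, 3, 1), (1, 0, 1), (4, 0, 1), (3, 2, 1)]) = 8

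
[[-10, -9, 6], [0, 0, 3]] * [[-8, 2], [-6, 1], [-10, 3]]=C[0][0] = (-10)*(-8) + (-9)*(-6) + (6)*(-10) = 74
C[0][1] = (-10)*(2) + (-9)*(1) + (6)*(3) = -11
C[1][0] = (0)*(-8) + (0)*(-6) + (3)*(-10) = -30
C[1][1] = (0)*(2) + (0)*(1) + (3)*(3) = 9
= [[74, -11], [-30, 9]]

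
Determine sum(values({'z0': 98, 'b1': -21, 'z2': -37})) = 98 + (-21) + (-37)
= 40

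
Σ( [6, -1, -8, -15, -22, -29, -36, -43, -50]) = -198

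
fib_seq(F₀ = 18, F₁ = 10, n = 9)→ [18, 10, 28, 38, 66, 104, 170, 274, 444]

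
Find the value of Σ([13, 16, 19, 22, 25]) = 13 + 16 + 19 + 22 + 25
= 95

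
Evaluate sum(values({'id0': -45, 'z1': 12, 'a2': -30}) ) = (-45) + 12 + (-30)
= -63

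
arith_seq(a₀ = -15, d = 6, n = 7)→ [-15, -9, -3, 3, 9, 15, 21]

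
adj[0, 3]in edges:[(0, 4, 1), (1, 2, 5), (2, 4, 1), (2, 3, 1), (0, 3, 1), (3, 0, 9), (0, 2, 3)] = 1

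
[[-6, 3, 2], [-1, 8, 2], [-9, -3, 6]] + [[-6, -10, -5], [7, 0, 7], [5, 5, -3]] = [[-12, -7, -3], [6, 8, 9], [-4, 2, 3]]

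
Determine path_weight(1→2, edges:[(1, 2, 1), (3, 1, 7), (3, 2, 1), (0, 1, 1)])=1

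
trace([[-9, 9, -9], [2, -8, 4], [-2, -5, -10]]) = diagonal: (-9) + (-8) + (-10)
= -27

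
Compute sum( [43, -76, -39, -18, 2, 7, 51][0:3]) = -72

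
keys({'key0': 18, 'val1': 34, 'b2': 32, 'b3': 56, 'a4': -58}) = ['key0', 'val1', 'b2', 'b3', 'a4']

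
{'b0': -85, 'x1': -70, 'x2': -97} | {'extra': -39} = {'b0': -85, 'x1': -70, 'x2': -97, 'extra': -39}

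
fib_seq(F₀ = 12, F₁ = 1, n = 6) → F_2 = F_1 + F_0 = 13
F_3 = F_2 + F_1 = 14
F_4 = F_3 + F_2 = 27
...
= [12, 1, 13, 14, 27, 41]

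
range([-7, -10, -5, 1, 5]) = 15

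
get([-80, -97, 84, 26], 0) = -80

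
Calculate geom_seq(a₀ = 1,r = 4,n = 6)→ [1, 4, 16, 64, 256, 1024]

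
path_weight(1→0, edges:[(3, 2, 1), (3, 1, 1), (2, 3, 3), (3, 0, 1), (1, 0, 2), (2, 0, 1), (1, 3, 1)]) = 2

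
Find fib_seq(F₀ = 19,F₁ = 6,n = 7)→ F_2 = F_1 + F_0 = 25
F_3 = F_2 + F_1 = 31
F_4 = F_3 + F_2 = 56
...
= [19, 6, 25, 31, 56, 87, 143]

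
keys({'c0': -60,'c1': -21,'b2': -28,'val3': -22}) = ['c0', 'c1', 'b2', 'val3']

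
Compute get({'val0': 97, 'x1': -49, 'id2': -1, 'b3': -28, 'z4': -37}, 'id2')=-1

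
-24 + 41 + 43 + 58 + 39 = 157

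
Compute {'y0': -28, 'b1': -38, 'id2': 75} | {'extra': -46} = {'y0': -28, 'b1': -38, 'id2': 75, 'extra': -46}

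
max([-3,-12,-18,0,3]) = 3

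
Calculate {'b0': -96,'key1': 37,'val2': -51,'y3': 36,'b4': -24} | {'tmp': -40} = {'b0': -96, 'key1': 37, 'val2': -51, 'y3': 36, 'b4': -24, 'tmp': -40}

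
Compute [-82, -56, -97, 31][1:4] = [-56, -97, 31]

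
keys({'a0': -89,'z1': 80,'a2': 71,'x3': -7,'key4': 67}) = ['a0', 'z1', 'a2', 'x3', 'key4']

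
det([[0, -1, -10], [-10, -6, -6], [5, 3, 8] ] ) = (1)*(0)*det([[-6, -6], [3, 8]]) + (-1)*(-1)*det([[-10, -6], [5, 8]]) + (1)*(-10)*det([[-10, -6], [5, 3]])
= 0 + -50 + 0
= -50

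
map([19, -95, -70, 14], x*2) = 19*2=38, -95*2=-190, -70*2=-140, 14*2=28
= [38, -190, -140, 28]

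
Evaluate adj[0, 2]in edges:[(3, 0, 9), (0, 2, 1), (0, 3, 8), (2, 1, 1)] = 1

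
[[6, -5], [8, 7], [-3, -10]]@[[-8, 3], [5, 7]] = C[0][0] = (6)*(-8) + (-5)*(5) = -73
C[0][1] = (6)*(3) + (-5)*(7) = -17
C[1][0] = (8)*(-8) + (7)*(5) = -29
C[1][1] = (8)*(3) + (7)*(7) = 73
C[2][0] = (-3)*(-8) + (-10)*(5) = -26
C[2][1] = (-3)*(3) + (-10)*(7) = -79
= [[-73, -17], [-29, 73], [-26, -79]]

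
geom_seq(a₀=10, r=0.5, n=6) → [10.0, 5.0, 2.5, 1.25, 0.625, 0.3125]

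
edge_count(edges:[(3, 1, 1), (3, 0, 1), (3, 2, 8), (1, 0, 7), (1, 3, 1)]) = 5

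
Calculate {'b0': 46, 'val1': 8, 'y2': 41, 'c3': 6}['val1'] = 8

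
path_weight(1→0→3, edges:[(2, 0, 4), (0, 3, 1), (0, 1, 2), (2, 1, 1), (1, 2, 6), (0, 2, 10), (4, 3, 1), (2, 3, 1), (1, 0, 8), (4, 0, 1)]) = w(1→0)=8 + w(0→3)=1
= 9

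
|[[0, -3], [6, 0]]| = (0)*(0) - (-3)*(6)
= 18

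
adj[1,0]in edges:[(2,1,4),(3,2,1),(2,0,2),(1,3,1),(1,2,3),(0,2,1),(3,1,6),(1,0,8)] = 8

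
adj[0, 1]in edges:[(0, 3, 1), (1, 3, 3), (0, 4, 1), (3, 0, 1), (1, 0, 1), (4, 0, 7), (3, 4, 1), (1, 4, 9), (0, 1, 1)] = 1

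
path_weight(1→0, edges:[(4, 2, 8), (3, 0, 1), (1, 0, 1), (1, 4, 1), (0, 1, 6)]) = w(1→0)=1
= 1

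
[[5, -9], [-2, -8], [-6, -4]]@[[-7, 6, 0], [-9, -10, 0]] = C[0][0] = (5)*(-7) + (-9)*(-9) = 46
C[0][1] = (5)*(6) + (-9)*(-10) = 120
C[0][2] = (5)*(0) + (-9)*(0) = 0
C[1][0] = (-2)*(-7) + (-8)*(-9) = 86
C[1][1] = (-2)*(6) + (-8)*(-10) = 68
C[1][2] = (-2)*(0) + (-8)*(0) = 0
... (3 more cells)
= [[46, 120, 0], [86, 68, 0], [78, 4, 0]]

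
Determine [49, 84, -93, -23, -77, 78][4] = -77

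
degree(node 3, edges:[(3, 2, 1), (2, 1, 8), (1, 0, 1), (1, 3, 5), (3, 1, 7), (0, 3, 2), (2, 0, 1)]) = incident: (3,2), (1,3), (3,1), (0,3)
= 4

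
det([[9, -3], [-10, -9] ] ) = -111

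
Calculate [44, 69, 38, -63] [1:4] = [69, 38, -63]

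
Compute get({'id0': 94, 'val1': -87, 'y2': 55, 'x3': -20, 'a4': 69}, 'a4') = 69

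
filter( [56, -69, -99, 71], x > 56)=[71]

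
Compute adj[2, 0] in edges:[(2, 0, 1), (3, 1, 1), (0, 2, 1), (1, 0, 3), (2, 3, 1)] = 1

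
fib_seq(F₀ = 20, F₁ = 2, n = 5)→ F_2 = F_1 + F_0 = 22
F_3 = F_2 + F_1 = 24
F_4 = F_3 + F_2 = 46
= [20, 2, 22, 24, 46]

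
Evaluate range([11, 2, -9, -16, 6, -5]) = 27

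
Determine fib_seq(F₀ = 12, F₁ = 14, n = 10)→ F_2 = F_1 + F_0 = 26
F_3 = F_2 + F_1 = 40
F_4 = F_3 + F_2 = 66
...
= [12, 14, 26, 40, 66, 106, 172, 278, 450, 728]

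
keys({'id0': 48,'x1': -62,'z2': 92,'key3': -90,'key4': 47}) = ['id0', 'x1', 'z2', 'key3', 'key4']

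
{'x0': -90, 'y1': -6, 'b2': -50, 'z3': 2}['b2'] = -50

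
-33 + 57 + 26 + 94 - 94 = 50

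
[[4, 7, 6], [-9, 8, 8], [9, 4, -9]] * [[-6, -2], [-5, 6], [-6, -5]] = C[0][0] = (4)*(-6) + (7)*(-5) + (6)*(-6) = -95
C[0][1] = (4)*(-2) + (7)*(6) + (6)*(-5) = 4
C[1][0] = (-9)*(-6) + (8)*(-5) + (8)*(-6) = -34
C[1][1] = (-9)*(-2) + (8)*(6) + (8)*(-5) = 26
C[2][0] = (9)*(-6) + (4)*(-5) + (-9)*(-6) = -20
C[2][1] = (9)*(-2) + (4)*(6) + (-9)*(-5) = 51
= [[-95, 4], [-34, 26], [-20, 51]]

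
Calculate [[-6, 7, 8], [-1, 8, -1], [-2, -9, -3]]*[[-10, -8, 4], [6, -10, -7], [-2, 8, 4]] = C[0][0] = (-6)*(-10) + (7)*(6) + (8)*(-2) = 86
C[0][1] = (-6)*(-8) + (7)*(-10) + (8)*(8) = 42
C[0][2] = (-6)*(4) + (7)*(-7) + (8)*(4) = -41
C[1][0] = (-1)*(-10) + (8)*(6) + (-1)*(-2) = 60
C[1][1] = (-1)*(-8) + (8)*(-10) + (-1)*(8) = -80
C[1][2] = (-1)*(4) + (8)*(-7) + (-1)*(4) = -64
... (3 more cells)
= [[86, 42, -41], [60, -80, -64], [-28, 82, 43]]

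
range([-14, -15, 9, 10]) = 25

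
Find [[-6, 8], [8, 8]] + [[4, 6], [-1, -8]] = [[-2, 14], [7, 0]]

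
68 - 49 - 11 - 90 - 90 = -172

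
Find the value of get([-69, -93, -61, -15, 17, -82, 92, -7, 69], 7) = -7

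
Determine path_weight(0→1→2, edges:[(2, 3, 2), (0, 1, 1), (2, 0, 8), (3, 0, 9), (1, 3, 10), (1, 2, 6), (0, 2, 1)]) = w(0→1)=1 + w(1→2)=6
= 7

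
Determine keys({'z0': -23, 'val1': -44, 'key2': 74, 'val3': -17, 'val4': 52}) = ['z0', 'val1', 'key2', 'val3', 'val4']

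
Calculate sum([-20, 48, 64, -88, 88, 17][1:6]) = 129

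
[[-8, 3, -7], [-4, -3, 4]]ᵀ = [[-8, -4], [3, -3], [-7, 4]]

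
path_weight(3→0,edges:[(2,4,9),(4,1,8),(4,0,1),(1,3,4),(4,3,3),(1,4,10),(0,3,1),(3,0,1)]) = w(3→0)=1
= 1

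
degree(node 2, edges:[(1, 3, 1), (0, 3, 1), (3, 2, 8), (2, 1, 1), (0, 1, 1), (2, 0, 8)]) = 3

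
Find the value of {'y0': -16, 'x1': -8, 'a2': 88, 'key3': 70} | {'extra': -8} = {'y0': -16, 'x1': -8, 'a2': 88, 'key3': 70, 'extra': -8}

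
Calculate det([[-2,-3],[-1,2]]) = -7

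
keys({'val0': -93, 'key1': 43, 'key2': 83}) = ['val0', 'key1', 'key2']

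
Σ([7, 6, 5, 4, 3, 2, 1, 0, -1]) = 27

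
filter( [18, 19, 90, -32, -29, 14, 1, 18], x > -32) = [18, 19, 90, -29, 14, 1, 18]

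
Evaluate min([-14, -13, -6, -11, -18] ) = -18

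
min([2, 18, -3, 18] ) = -3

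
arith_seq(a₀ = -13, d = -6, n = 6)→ a_0 = -13 + 0*-6 = -13
a_1 = -13 + 1*-6 = -19
a_2 = -13 + 2*-6 = -25
...
= [-13, -19, -25, -31, -37, -43]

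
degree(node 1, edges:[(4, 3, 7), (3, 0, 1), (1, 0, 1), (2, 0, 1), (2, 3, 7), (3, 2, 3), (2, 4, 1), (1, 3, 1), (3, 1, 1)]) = 3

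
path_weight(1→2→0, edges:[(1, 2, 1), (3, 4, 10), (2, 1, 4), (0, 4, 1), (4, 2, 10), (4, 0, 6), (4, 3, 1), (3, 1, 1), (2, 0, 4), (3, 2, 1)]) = 5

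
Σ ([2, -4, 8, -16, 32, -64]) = 2 + -4 + 8 + -16 + 32 + -64
= -42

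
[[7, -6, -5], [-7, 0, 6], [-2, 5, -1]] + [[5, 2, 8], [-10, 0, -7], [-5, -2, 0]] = [[12, -4, 3], [-17, 0, -1], [-7, 3, -1]]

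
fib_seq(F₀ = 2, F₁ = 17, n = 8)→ F_2 = F_1 + F_0 = 19
F_3 = F_2 + F_1 = 36
F_4 = F_3 + F_2 = 55
...
= [2, 17, 19, 36, 55, 91, 146, 237]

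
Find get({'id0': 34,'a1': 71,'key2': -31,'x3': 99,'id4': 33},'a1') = 71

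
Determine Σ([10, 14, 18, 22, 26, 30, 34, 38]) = 192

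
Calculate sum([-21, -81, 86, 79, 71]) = (-21) + (-81) + 86 + 79 + 71
= 134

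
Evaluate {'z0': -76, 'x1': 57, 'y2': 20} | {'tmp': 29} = {'z0': -76, 'x1': 57, 'y2': 20, 'tmp': 29}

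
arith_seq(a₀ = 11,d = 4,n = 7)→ a_0 = 11 + 0*4 = 11
a_1 = 11 + 1*4 = 15
a_2 = 11 + 2*4 = 19
...
= [11, 15, 19, 23, 27, 31, 35]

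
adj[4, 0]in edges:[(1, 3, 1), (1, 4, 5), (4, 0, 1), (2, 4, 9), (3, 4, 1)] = 1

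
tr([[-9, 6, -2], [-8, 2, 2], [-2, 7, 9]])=diagonal: (-9) + 2 + 9
= 2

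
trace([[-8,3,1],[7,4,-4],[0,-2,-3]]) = -7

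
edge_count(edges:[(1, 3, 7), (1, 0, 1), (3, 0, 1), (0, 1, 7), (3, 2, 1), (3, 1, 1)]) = 6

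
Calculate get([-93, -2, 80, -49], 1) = -2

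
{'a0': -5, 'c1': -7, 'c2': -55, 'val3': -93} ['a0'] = -5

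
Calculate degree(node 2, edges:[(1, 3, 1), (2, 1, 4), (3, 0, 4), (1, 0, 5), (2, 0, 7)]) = incident: (2,1), (2,0)
= 2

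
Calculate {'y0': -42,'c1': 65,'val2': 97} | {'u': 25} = {'y0': -42, 'c1': 65, 'val2': 97, 'u': 25}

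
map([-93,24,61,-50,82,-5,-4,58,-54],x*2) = -93*2=-186, 24*2=48, 61*2=122, -50*2=-100, 82*2=164, -5*2=-10, -4*2=-8, 58*2=116, -54*2=-108
= [-186, 48, 122, -100, 164, -10, -8, 116, -108]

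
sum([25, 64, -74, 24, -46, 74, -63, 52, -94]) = 25 + 64 + (-74) + 24 + (-46) + 74 + (-63) + 52 + (-94)
= -38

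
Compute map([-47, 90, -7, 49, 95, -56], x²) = [2209, 8100, 49, 2401, 9025, 3136]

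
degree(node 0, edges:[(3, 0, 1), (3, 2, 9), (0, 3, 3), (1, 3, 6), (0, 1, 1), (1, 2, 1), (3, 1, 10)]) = 3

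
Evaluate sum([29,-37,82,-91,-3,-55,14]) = -61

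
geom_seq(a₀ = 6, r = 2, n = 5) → [6, 12, 24, 48, 96]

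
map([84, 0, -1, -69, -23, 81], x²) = (84)²=7056, (0)²=0, (-1)²=1, (-69)²=4761, (-23)²=529, (81)²=6561
= [7056, 0, 1, 4761, 529, 6561]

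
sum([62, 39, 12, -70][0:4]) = slice → [62, 39, 12, -70]
62 + 39 + 12 + (-70)
= 43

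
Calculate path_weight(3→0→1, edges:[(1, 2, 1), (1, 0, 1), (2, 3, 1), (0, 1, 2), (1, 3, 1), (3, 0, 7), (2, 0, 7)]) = w(3→0)=7 + w(0→1)=2
= 9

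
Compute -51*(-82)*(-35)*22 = -3220140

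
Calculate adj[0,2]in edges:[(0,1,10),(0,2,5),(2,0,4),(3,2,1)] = 5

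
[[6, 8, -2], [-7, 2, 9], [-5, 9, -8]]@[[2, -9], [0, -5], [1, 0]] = [[10, -94], [-5, 53], [-18, 0]]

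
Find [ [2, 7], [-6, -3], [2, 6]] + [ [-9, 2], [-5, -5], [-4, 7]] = [[-7, 9], [-11, -8], [-2, 13]]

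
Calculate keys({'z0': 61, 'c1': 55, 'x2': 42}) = ['z0', 'c1', 'x2']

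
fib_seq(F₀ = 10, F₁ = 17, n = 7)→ [10, 17, 27, 44, 71, 115, 186]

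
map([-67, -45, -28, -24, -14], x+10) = -67+10=-57, -45+10=-35, -28+10=-18, -24+10=-14, -14+10=-4
= [-57, -35, -18, -14, -4]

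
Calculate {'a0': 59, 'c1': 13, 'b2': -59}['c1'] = 13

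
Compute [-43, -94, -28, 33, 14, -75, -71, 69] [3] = 33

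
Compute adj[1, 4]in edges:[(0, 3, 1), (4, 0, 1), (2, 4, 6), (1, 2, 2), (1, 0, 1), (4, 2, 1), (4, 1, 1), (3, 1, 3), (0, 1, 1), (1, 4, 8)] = 8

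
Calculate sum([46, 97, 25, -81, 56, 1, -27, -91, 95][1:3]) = slice → [97, 25]
97 + 25
= 122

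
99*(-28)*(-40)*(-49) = -5433120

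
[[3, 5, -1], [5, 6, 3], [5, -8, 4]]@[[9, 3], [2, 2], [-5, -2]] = [[42, 21], [42, 21], [9, -9]]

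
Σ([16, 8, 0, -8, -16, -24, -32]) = -56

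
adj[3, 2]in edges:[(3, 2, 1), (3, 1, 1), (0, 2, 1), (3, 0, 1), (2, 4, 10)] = 1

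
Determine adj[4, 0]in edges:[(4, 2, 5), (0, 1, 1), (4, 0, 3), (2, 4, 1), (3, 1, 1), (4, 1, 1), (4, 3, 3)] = 3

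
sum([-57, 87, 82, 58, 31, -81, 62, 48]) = (-57) + 87 + 82 + 58 + 31 + (-81) + 62 + 48
= 230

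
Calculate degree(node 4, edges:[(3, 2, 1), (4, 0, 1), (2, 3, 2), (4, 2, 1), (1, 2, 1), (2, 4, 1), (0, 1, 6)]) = incident: (4,0), (4,2), (2,4)
= 3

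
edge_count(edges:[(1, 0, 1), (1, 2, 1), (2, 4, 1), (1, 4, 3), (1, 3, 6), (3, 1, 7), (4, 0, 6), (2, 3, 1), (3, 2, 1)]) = 9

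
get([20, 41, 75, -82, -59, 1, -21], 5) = 1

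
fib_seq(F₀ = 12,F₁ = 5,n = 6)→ [12, 5, 17, 22, 39, 61]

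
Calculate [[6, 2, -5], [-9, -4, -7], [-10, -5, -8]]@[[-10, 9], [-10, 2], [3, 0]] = [[-95, 58], [109, -89], [126, -100]]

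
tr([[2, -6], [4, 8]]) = 10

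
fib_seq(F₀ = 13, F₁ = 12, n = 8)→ [13, 12, 25, 37, 62, 99, 161, 260]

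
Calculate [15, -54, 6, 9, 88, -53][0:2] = [15, -54]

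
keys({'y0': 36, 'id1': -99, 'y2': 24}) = ['y0', 'id1', 'y2']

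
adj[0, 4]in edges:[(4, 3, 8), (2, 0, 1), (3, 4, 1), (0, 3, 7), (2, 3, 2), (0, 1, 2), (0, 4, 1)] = 1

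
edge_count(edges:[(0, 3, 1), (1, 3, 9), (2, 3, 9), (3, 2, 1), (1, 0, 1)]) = 5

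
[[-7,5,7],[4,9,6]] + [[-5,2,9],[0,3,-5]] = [[-12, 7, 16], [4, 12, 1]]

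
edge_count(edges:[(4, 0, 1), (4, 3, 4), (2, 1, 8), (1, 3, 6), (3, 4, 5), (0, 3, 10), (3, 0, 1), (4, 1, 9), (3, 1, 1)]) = 9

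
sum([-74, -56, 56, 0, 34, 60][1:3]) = 0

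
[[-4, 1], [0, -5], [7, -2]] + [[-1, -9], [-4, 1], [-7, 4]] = [[-5, -8], [-4, -4], [0, 2]]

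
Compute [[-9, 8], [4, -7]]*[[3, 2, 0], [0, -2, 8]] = C[0][0] = (-9)*(3) + (8)*(0) = -27
C[0][1] = (-9)*(2) + (8)*(-2) = -34
C[0][2] = (-9)*(0) + (8)*(8) = 64
C[1][0] = (4)*(3) + (-7)*(0) = 12
C[1][1] = (4)*(2) + (-7)*(-2) = 22
C[1][2] = (4)*(0) + (-7)*(8) = -56
= [[-27, -34, 64], [12, 22, -56]]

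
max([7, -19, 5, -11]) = 7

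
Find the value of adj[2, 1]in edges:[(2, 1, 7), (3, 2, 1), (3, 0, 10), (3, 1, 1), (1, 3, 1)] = 7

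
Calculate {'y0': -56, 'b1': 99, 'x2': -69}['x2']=-69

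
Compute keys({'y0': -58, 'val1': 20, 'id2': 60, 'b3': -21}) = ['y0', 'val1', 'id2', 'b3']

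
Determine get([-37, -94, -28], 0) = -37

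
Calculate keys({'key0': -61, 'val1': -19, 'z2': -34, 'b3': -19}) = ['key0', 'val1', 'z2', 'b3']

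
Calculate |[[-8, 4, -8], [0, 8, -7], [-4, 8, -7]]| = -144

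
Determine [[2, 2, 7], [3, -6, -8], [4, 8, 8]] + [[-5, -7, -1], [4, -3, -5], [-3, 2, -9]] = [[-3, -5, 6], [7, -9, -13], [1, 10, -1]]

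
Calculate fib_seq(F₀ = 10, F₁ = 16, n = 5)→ F_2 = F_1 + F_0 = 26
F_3 = F_2 + F_1 = 42
F_4 = F_3 + F_2 = 68
= [10, 16, 26, 42, 68]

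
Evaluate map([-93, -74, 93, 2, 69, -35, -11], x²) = [8649, 5476, 8649, 4, 4761, 1225, 121]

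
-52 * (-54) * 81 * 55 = 12509640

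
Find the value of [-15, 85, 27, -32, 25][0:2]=[-15, 85]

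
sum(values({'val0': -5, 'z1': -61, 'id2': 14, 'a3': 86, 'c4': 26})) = 60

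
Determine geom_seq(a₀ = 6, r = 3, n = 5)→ [6, 18, 54, 162, 486]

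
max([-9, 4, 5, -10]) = 5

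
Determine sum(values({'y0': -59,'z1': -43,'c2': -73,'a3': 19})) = -156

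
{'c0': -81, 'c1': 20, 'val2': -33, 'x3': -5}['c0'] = -81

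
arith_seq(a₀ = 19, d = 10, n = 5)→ [19, 29, 39, 49, 59]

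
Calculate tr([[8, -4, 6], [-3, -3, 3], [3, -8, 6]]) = 11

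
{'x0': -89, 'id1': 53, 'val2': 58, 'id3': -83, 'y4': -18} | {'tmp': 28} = {'x0': -89, 'id1': 53, 'val2': 58, 'id3': -83, 'y4': -18, 'tmp': 28}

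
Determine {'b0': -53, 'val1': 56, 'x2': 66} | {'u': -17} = {'b0': -53, 'val1': 56, 'x2': 66, 'u': -17}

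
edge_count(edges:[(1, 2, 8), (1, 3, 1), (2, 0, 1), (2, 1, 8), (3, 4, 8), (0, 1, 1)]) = 6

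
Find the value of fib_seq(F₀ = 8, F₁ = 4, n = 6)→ [8, 4, 12, 16, 28, 44]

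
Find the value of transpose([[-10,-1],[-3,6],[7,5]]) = [[-10, -3, 7], [-1, 6, 5]]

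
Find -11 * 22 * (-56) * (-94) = -1273888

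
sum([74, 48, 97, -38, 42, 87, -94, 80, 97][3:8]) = slice → [-38, 42, 87, -94, 80]
(-38) + 42 + 87 + (-94) + 80
= 77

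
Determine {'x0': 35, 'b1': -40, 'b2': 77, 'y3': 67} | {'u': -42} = {'x0': 35, 'b1': -40, 'b2': 77, 'y3': 67, 'u': -42}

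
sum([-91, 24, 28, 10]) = -29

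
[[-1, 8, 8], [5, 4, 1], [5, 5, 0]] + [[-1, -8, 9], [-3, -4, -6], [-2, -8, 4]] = [[-2, 0, 17], [2, 0, -5], [3, -3, 4]]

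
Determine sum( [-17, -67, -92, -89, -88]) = (-17) + (-67) + (-92) + (-89) + (-88)
= -353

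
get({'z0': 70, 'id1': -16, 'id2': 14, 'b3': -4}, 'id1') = -16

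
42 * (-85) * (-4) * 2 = 28560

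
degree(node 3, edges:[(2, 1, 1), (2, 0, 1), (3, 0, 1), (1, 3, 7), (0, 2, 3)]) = incident: (3,0), (1,3)
= 2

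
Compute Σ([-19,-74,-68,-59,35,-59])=-244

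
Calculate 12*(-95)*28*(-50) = 1596000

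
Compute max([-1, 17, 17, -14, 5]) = 17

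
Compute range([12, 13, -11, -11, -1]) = 24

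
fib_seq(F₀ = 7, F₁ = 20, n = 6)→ F_2 = F_1 + F_0 = 27
F_3 = F_2 + F_1 = 47
F_4 = F_3 + F_2 = 74
...
= [7, 20, 27, 47, 74, 121]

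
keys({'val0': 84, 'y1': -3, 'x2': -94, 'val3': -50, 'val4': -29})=['val0', 'y1', 'x2', 'val3', 'val4']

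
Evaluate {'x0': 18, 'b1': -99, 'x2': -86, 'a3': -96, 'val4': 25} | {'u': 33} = {'x0': 18, 'b1': -99, 'x2': -86, 'a3': -96, 'val4': 25, 'u': 33}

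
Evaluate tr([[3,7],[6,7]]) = diagonal: 3 + 7
= 10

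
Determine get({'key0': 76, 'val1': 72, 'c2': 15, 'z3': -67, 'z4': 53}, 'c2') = 15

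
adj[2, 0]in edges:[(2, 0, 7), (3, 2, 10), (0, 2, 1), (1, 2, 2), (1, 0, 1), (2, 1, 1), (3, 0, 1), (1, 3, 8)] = 7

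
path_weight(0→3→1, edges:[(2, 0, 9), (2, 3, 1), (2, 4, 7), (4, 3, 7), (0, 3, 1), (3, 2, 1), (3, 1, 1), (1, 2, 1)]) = 2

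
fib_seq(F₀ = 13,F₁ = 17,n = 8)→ F_2 = F_1 + F_0 = 30
F_3 = F_2 + F_1 = 47
F_4 = F_3 + F_2 = 77
...
= [13, 17, 30, 47, 77, 124, 201, 325]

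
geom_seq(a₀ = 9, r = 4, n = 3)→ a_0 = 9*4^0 = 9
a_1 = 9*4^1 = 36
a_2 = 9*4^2 = 144
= [9, 36, 144]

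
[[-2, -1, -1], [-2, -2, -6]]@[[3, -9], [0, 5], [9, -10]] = C[0][0] = (-2)*(3) + (-1)*(0) + (-1)*(9) = -15
C[0][1] = (-2)*(-9) + (-1)*(5) + (-1)*(-10) = 23
C[1][0] = (-2)*(3) + (-2)*(0) + (-6)*(9) = -60
C[1][1] = (-2)*(-9) + (-2)*(5) + (-6)*(-10) = 68
= [[-15, 23], [-60, 68]]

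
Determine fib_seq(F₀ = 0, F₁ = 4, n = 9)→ [0, 4, 4, 8, 12, 20, 32, 52, 84]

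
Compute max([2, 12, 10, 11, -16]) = 12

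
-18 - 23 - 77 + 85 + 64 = 31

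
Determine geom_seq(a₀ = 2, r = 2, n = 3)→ [2, 4, 8]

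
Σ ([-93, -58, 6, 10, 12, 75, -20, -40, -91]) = (-93) + (-58) + 6 + 10 + 12 + 75 + (-20) + (-40) + (-91)
= -199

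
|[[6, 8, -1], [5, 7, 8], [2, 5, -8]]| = -139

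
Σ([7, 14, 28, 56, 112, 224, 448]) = 7 + 14 + 28 + 56 + 112 + 224 + 448
= 889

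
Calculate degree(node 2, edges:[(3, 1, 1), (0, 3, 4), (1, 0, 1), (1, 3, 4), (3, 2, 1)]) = 1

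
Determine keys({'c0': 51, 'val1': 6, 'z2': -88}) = ['c0', 'val1', 'z2']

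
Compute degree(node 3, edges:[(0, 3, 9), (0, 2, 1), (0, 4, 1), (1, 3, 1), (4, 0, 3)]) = incident: (0,3), (1,3)
= 2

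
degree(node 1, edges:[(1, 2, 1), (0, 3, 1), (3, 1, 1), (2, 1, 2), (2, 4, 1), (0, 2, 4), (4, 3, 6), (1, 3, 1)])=4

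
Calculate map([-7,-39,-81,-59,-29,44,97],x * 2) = [-14, -78, -162, -118, -58, 88, 194]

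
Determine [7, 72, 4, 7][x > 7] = [72]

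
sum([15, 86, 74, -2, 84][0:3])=slice → [15, 86, 74]
15 + 86 + 74
= 175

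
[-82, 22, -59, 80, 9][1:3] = [22, -59]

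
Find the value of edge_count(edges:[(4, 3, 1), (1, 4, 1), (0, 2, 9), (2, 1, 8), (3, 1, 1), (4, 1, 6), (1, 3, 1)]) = 7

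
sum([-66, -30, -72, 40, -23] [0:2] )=-96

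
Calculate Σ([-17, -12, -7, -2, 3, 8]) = (-17) + (-12) + (-7) + (-2) + 3 + 8
= -27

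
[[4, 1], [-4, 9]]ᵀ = [[4, -4], [1, 9]]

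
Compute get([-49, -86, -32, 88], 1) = -86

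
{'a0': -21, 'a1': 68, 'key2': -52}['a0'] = -21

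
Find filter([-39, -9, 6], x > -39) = keep x where x > -39: -39✗, -9✓, 6✓
= [-9, 6]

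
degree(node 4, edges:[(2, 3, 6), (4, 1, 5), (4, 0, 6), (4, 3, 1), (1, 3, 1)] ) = incident: (4,1), (4,0), (4,3)
= 3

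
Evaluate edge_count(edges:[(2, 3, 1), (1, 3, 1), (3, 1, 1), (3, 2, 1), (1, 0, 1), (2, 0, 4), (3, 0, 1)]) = 7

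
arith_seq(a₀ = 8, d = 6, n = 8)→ [8, 14, 20, 26, 32, 38, 44, 50]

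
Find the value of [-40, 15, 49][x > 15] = keep x where x > 15: -40✗, 15✗, 49✓
= [49]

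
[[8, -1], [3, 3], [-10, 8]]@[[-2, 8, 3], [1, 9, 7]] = C[0][0] = (8)*(-2) + (-1)*(1) = -17
C[0][1] = (8)*(8) + (-1)*(9) = 55
C[0][2] = (8)*(3) + (-1)*(7) = 17
C[1][0] = (3)*(-2) + (3)*(1) = -3
C[1][1] = (3)*(8) + (3)*(9) = 51
C[1][2] = (3)*(3) + (3)*(7) = 30
... (3 more cells)
= [[-17, 55, 17], [-3, 51, 30], [28, -8, 26]]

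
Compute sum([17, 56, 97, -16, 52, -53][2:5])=slice → [97, -16, 52]
97 + (-16) + 52
= 133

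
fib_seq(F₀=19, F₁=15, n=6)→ F_2 = F_1 + F_0 = 34
F_3 = F_2 + F_1 = 49
F_4 = F_3 + F_2 = 83
...
= [19, 15, 34, 49, 83, 132]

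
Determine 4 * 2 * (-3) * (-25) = 600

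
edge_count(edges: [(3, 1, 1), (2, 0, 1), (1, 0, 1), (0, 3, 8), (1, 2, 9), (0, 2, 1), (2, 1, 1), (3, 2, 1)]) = 8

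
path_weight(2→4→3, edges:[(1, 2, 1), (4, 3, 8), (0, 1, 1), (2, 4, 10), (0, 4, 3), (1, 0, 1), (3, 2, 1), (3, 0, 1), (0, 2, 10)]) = 18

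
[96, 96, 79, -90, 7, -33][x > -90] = keep x where x > -90: 96✓, 96✓, 79✓, -90✗, 7✓, -33✓
= [96, 96, 79, 7, -33]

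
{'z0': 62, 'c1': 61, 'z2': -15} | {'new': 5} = {'z0': 62, 'c1': 61, 'z2': -15, 'new': 5}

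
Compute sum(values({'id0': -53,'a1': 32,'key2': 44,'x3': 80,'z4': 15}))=118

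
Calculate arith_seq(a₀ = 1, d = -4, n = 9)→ [1, -3, -7, -11, -15, -19, -23, -27, -31]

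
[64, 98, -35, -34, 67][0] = 64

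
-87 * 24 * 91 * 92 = -17480736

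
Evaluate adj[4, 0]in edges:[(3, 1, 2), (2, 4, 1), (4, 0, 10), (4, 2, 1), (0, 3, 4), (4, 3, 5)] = 10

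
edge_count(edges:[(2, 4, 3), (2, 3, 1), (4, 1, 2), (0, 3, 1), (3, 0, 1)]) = 5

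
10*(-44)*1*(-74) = 32560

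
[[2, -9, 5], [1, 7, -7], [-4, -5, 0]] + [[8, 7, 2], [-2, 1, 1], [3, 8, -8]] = [[10, -2, 7], [-1, 8, -6], [-1, 3, -8]]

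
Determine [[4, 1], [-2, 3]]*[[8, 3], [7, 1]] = C[0][0] = (4)*(8) + (1)*(7) = 39
C[0][1] = (4)*(3) + (1)*(1) = 13
C[1][0] = (-2)*(8) + (3)*(7) = 5
C[1][1] = (-2)*(3) + (3)*(1) = -3
= [[39, 13], [5, -3]]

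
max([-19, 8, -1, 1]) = 8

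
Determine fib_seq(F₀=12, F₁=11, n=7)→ [12, 11, 23, 34, 57, 91, 148]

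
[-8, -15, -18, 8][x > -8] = [8]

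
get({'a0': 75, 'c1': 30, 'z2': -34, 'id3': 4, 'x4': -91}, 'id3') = 4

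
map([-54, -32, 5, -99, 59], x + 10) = -54+10=-44, -32+10=-22, 5+10=15, -99+10=-89, 59+10=69
= [-44, -22, 15, -89, 69]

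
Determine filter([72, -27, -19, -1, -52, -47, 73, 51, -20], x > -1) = keep x where x > -1: 72✓, -27✗, -19✗, -1✗, -52✗, -47✗, 73✓, 51✓, -20✗
= [72, 73, 51]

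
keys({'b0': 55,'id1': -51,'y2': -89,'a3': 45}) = ['b0', 'id1', 'y2', 'a3']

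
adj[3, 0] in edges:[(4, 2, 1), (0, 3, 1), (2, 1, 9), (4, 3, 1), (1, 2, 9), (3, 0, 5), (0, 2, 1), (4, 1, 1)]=5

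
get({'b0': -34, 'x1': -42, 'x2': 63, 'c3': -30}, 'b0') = -34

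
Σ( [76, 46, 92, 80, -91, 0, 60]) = 76 + 46 + 92 + 80 + (-91) + 0 + 60
= 263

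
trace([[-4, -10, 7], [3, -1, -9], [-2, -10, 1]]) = -4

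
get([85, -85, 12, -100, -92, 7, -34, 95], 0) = 85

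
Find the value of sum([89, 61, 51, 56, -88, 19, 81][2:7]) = 119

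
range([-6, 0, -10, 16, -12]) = 28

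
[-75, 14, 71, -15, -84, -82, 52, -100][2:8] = [71, -15, -84, -82, 52, -100]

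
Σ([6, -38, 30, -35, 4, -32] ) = 6 + (-38) + 30 + (-35) + 4 + (-32)
= -65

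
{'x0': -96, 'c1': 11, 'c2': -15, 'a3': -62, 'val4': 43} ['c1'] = 11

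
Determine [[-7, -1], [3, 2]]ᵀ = [[-7, 3], [-1, 2]]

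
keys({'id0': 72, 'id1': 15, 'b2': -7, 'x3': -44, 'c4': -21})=['id0', 'id1', 'b2', 'x3', 'c4']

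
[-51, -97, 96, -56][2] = 96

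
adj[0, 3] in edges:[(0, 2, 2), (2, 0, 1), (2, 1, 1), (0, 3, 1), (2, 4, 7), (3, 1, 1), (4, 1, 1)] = 1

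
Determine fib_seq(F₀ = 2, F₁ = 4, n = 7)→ F_2 = F_1 + F_0 = 6
F_3 = F_2 + F_1 = 10
F_4 = F_3 + F_2 = 16
...
= [2, 4, 6, 10, 16, 26, 42]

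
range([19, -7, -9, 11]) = 28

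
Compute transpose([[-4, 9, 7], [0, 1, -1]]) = [[-4, 0], [9, 1], [7, -1]]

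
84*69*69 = 399924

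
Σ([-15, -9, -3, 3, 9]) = -15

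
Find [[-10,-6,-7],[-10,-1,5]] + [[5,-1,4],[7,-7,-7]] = [[-5, -7, -3], [-3, -8, -2]]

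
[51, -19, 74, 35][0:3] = [51, -19, 74]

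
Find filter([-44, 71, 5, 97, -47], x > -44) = [71, 5, 97]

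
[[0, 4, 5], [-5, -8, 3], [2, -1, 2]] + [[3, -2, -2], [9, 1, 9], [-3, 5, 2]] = [[3, 2, 3], [4, -7, 12], [-1, 4, 4]]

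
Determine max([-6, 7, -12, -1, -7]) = 7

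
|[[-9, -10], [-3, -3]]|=-3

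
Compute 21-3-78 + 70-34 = -24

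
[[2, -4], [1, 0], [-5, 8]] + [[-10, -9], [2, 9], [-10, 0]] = [[-8, -13], [3, 9], [-15, 8]]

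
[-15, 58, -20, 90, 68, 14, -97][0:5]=[-15, 58, -20, 90, 68]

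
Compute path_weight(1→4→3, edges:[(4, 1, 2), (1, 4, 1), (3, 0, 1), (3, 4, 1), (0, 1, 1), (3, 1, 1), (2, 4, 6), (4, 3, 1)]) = w(1→4)=1 + w(4→3)=1
= 2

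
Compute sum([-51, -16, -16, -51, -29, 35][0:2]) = -67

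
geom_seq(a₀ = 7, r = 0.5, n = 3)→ [7.0, 3.5, 1.75]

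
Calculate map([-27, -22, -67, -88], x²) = (-27)²=729, (-22)²=484, (-67)²=4489, (-88)²=7744
= [729, 484, 4489, 7744]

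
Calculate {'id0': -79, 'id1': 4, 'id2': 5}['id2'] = 5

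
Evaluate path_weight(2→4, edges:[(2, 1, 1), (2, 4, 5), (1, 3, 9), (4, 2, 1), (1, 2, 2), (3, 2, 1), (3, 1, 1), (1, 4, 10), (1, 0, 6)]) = w(2→4)=5
= 5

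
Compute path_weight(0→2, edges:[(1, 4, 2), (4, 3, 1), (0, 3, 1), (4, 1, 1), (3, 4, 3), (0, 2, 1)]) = 1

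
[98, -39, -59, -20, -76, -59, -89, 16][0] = 98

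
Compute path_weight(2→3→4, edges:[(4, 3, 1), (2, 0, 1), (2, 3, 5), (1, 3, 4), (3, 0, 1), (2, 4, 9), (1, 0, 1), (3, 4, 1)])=6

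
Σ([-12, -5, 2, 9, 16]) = 10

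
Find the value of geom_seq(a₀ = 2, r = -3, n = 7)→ a_0 = 2*(-3)^0 = 2
a_1 = 2*(-3)^1 = -6
a_2 = 2*(-3)^2 = 18
...
= [2, -6, 18, -54, 162, -486, 1458]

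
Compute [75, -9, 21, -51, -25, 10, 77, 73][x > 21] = [75, 77, 73]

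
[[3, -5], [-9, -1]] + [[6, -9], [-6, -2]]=[[9, -14], [-15, -3]]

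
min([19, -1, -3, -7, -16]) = -16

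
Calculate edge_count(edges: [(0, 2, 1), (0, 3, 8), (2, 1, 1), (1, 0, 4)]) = 4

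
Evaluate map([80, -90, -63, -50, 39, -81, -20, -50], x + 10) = 80+10=90, -90+10=-80, -63+10=-53, -50+10=-40, 39+10=49, -81+10=-71, -20+10=-10, -50+10=-40
= [90, -80, -53, -40, 49, -71, -10, -40]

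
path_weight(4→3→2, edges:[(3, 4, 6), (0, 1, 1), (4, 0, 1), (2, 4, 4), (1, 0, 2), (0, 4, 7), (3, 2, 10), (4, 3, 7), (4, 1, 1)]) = 17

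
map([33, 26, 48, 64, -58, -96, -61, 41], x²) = (33)²=1089, (26)²=676, (48)²=2304, (64)²=4096, (-58)²=3364, (-96)²=9216, (-61)²=3721, (41)²=1681
= [1089, 676, 2304, 4096, 3364, 9216, 3721, 1681]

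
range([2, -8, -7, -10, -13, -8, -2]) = 15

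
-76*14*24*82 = -2093952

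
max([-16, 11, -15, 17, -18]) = 17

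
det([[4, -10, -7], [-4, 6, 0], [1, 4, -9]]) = 298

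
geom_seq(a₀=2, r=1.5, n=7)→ [2.0, 3.0, 4.5, 6.75, 10.125, 15.1875, 22.78125]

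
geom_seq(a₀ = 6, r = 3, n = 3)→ [6, 18, 54]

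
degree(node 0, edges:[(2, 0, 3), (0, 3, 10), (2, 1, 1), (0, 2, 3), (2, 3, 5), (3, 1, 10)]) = 3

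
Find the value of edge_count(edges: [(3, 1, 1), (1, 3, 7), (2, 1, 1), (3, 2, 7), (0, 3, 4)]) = 5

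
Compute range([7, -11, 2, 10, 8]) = 21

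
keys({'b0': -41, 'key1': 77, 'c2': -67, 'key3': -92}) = ['b0', 'key1', 'c2', 'key3']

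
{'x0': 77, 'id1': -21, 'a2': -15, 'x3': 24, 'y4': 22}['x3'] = 24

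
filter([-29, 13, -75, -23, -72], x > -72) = [-29, 13, -23]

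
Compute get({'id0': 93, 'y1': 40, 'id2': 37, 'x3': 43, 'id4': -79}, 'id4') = -79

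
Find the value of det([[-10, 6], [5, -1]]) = -20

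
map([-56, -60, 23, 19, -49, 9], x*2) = [-112, -120, 46, 38, -98, 18]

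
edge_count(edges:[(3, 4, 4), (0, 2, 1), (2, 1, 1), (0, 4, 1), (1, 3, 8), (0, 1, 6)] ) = 6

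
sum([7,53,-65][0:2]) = slice → [7, 53]
7 + 53
= 60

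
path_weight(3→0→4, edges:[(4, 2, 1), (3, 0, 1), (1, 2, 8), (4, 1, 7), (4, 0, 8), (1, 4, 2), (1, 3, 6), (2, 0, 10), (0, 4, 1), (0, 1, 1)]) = 2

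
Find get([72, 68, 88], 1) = 68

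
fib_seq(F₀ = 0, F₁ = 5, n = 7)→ F_2 = F_1 + F_0 = 5
F_3 = F_2 + F_1 = 10
F_4 = F_3 + F_2 = 15
...
= [0, 5, 5, 10, 15, 25, 40]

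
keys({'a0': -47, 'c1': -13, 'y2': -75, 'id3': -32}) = ['a0', 'c1', 'y2', 'id3']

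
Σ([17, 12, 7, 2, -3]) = 17 + 12 + 7 + 2 + (-3)
= 35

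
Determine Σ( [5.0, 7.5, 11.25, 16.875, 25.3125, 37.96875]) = 5.0 + 7.5 + 11.25 + 16.875 + 25.3125 + 37.96875
= 103.90625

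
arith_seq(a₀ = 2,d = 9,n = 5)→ a_0 = 2 + 0*9 = 2
a_1 = 2 + 1*9 = 11
a_2 = 2 + 2*9 = 20
...
= [2, 11, 20, 29, 38]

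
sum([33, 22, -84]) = -29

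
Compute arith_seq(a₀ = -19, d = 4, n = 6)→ [-19, -15, -11, -7, -3, 1]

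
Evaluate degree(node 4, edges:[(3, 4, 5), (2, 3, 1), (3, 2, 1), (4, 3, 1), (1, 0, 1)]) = 2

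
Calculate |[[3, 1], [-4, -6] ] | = -14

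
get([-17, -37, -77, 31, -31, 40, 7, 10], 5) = 40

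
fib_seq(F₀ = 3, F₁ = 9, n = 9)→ F_2 = F_1 + F_0 = 12
F_3 = F_2 + F_1 = 21
F_4 = F_3 + F_2 = 33
...
= [3, 9, 12, 21, 33, 54, 87, 141, 228]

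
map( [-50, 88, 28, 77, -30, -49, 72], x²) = [2500, 7744, 784, 5929, 900, 2401, 5184]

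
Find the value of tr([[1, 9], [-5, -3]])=-2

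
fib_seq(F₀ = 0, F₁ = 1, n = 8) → F_2 = F_1 + F_0 = 1
F_3 = F_2 + F_1 = 2
F_4 = F_3 + F_2 = 3
...
= [0, 1, 1, 2, 3, 5, 8, 13]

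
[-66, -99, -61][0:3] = [-66, -99, -61]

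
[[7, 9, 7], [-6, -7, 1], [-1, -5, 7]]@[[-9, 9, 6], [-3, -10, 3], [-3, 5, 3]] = C[0][0] = (7)*(-9) + (9)*(-3) + (7)*(-3) = -111
C[0][1] = (7)*(9) + (9)*(-10) + (7)*(5) = 8
C[0][2] = (7)*(6) + (9)*(3) + (7)*(3) = 90
C[1][0] = (-6)*(-9) + (-7)*(-3) + (1)*(-3) = 72
C[1][1] = (-6)*(9) + (-7)*(-10) + (1)*(5) = 21
C[1][2] = (-6)*(6) + (-7)*(3) + (1)*(3) = -54
... (3 more cells)
= [[-111, 8, 90], [72, 21, -54], [3, 76, 0]]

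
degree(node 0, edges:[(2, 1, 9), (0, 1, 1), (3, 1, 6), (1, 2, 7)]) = 1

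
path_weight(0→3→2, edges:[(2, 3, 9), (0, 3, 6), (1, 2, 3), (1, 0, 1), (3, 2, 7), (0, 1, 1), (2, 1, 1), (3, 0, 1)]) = 13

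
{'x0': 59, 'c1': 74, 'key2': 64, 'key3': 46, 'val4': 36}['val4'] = 36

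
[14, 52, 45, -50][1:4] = [52, 45, -50]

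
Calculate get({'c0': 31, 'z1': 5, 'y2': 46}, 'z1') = 5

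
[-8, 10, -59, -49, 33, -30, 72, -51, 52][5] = -30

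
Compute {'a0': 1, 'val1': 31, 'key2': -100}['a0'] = 1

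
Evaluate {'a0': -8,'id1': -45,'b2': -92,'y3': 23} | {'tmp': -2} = {'a0': -8, 'id1': -45, 'b2': -92, 'y3': 23, 'tmp': -2}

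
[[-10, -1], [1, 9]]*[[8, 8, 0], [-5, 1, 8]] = [[-75, -81, -8], [-37, 17, 72]]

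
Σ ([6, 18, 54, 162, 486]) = 6 + 18 + 54 + 162 + 486
= 726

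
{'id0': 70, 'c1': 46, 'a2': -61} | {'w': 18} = {'id0': 70, 'c1': 46, 'a2': -61, 'w': 18}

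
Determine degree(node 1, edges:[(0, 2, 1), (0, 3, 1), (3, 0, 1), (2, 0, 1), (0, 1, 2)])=incident: (0,1)
= 1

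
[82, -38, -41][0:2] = [82, -38]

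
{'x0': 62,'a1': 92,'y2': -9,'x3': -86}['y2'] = -9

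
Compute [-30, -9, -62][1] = -9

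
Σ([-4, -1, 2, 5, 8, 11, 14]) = (-4) + (-1) + 2 + 5 + 8 + 11 + 14
= 35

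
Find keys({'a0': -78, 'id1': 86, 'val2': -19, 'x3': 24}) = ['a0', 'id1', 'val2', 'x3']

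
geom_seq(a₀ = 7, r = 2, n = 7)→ a_0 = 7*2^0 = 7
a_1 = 7*2^1 = 14
a_2 = 7*2^2 = 28
...
= [7, 14, 28, 56, 112, 224, 448]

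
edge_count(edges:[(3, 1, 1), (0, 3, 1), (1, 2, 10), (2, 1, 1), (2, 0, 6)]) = 5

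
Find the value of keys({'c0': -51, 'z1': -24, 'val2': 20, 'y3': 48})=['c0', 'z1', 'val2', 'y3']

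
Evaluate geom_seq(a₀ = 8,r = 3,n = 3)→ [8, 24, 72]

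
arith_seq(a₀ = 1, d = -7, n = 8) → a_0 = 1 + 0*-7 = 1
a_1 = 1 + 1*-7 = -6
a_2 = 1 + 2*-7 = -13
...
= [1, -6, -13, -20, -27, -34, -41, -48]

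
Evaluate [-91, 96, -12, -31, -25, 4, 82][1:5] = [96, -12, -31, -25]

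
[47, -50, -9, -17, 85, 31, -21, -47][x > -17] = keep x where x > -17: 47✓, -50✗, -9✓, -17✗, 85✓, 31✓, -21✗, -47✗
= [47, -9, 85, 31]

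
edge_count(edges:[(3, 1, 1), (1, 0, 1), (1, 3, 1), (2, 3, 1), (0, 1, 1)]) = 5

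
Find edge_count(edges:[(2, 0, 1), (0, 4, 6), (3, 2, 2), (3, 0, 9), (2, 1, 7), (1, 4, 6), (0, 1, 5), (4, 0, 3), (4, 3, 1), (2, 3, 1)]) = 10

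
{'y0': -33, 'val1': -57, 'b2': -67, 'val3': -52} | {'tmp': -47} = {'y0': -33, 'val1': -57, 'b2': -67, 'val3': -52, 'tmp': -47}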